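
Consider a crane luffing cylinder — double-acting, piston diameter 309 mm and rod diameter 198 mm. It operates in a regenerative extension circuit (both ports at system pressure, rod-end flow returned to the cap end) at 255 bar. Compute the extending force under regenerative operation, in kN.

F ≈ 785 kN

With equal pressure on both faces, forces on the annular region cancel; the net push is pressure × rod cross-section.
Rod cross-section A_rod = π/4 × (198 mm)² = 30790 mm^2
F = P × A_rod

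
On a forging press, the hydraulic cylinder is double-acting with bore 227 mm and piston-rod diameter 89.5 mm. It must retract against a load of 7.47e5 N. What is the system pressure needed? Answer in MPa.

Rod-side annular area A_ann = π/4 × (227² − 89.5²) = 34180 mm^2
Retraction: pressure acts on the annular area.
P = F / A = 7.47e5 N / A

P ≈ 21.9 MPa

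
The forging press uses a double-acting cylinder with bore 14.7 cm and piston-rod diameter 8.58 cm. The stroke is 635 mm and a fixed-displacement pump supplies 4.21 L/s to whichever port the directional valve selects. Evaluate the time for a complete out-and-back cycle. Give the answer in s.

Cap-side area A_cap = π/4 × (14.7 cm)² = 169.7 cm^2
Rod-side annular area A_ann = π/4 × (14.7² − 8.58²) = 111.9 cm^2
t_ext = A_cap·L/Q = 2.560 s
t_ret = A_ann·L/Q = 1.688 s
t_cycle = t_ext + t_ret

t ≈ 4.25 s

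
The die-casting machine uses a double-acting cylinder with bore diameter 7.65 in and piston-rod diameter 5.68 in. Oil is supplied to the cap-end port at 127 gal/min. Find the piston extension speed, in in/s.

Cap-side area A_cap = π/4 × (7.65 in)² = 45.96 in^2
v = Q / A

v ≈ 10.6 in/s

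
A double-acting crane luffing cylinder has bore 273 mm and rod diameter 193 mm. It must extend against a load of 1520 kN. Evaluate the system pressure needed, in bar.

Cap-side area A_cap = π/4 × (273 mm)² = 58530 mm^2
P = F / A = 1520 kN / A

P ≈ 260 bar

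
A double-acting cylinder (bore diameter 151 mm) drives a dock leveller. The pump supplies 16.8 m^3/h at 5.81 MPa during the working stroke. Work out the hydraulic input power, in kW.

Hydraulic power = P × Q

W ≈ 27.1 kW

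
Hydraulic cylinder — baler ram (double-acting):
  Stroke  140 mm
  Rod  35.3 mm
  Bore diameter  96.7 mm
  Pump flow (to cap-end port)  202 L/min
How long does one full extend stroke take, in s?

Cap-side area A_cap = π/4 × (96.7 mm)² = 7344 mm^2
Swept volume V = A × L; t = V / Q = A·L / Q

t ≈ 0.305 s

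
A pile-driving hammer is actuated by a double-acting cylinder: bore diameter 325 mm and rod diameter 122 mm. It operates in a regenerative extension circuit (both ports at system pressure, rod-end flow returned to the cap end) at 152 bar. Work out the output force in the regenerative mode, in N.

F ≈ 1.78e5 N

With equal pressure on both faces, forces on the annular region cancel; the net push is pressure × rod cross-section.
Rod cross-section A_rod = π/4 × (122 mm)² = 11690 mm^2
F = P × A_rod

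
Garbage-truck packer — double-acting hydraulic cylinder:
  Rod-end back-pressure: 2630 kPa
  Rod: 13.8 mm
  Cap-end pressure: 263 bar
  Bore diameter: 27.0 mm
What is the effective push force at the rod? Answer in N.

Cap-side area A_cap = π/4 × (27.0 mm)² = 572.6 mm^2
Rod-side annular area A_ann = π/4 × (27.0² − 13.8²) = 423.0 mm^2
Net thrust = P_cap·A_cap − P_rod·A_ann = 15060 N − 1112 N

F ≈ 13900 N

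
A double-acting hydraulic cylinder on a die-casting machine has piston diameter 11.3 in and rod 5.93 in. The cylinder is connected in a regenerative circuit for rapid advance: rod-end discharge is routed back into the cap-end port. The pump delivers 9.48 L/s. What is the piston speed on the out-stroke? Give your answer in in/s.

In regeneration the rod-end outflow joins the pump flow into the cap end, so the net volume the pump must supply per unit advance equals the rod cross-section area.
Rod cross-section A_rod = π/4 × (5.93 in)² = 27.62 in^2
v = Q_pump / A_rod

v ≈ 20.9 in/s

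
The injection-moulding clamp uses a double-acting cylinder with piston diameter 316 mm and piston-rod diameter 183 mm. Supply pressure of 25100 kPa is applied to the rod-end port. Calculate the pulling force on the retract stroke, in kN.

Rod-side annular area A_ann = π/4 × (316² − 183²) = 52120 mm^2
On retraction the pressure acts on the annular area (bore minus rod).
F = P × A_ann

F ≈ 1310 kN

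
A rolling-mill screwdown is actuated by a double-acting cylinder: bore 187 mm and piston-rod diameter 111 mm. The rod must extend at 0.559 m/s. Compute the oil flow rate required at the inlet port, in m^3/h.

Cap-side area A_cap = π/4 × (187 mm)² = 27460 mm^2
Q = A × v

Q ≈ 55.3 m^3/h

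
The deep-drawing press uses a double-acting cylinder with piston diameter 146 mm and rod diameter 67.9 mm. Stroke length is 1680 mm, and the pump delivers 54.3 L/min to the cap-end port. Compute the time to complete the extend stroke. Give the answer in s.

t ≈ 31.1 s

Cap-side area A_cap = π/4 × (146 mm)² = 16740 mm^2
Swept volume V = A × L; t = V / Q = A·L / Q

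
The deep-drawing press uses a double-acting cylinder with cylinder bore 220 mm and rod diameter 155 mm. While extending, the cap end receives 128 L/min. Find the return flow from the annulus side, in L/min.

Cap-side area A_cap = π/4 × (220 mm)² = 38010 mm^2
Rod-side annular area A_ann = π/4 × (220² − 155²) = 19140 mm^2
Piston speed v = Q_in/A_cap; rod-end outflow Q_out = v × A_ann = Q_in × A_ann/A_cap.

Q_out ≈ 64.5 L/min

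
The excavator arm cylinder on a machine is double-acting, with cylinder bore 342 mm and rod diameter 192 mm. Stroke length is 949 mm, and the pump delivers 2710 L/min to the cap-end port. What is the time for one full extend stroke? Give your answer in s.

t ≈ 1.93 s

Cap-side area A_cap = π/4 × (342 mm)² = 91860 mm^2
Swept volume V = A × L; t = V / Q = A·L / Q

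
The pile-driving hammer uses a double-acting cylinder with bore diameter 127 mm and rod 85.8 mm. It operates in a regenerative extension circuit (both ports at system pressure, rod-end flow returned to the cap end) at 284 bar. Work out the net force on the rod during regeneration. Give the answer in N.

With equal pressure on both faces, forces on the annular region cancel; the net push is pressure × rod cross-section.
Rod cross-section A_rod = π/4 × (85.8 mm)² = 5782 mm^2
F = P × A_rod

F ≈ 1.64e5 N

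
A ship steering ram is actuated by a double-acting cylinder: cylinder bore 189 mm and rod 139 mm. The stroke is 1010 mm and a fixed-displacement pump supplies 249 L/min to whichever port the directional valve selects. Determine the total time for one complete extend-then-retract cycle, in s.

Cap-side area A_cap = π/4 × (189 mm)² = 28060 mm^2
Rod-side annular area A_ann = π/4 × (189² − 139²) = 12880 mm^2
t_ext = A_cap·L/Q = 6.828 s
t_ret = A_ann·L/Q = 3.135 s
t_cycle = t_ext + t_ret

t ≈ 9.96 s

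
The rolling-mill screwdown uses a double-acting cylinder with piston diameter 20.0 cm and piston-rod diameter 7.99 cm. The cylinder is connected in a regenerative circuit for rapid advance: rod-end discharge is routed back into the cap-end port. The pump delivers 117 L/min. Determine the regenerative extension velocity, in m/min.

In regeneration the rod-end outflow joins the pump flow into the cap end, so the net volume the pump must supply per unit advance equals the rod cross-section area.
Rod cross-section A_rod = π/4 × (7.99 cm)² = 50.14 cm^2
v = Q_pump / A_rod

v ≈ 23.3 m/min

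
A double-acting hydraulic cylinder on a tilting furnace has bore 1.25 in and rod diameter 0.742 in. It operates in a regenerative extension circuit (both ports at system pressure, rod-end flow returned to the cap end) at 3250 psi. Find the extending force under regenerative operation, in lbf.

With equal pressure on both faces, forces on the annular region cancel; the net push is pressure × rod cross-section.
Rod cross-section A_rod = π/4 × (0.742 in)² = 0.4324 in^2
F = P × A_rod

F ≈ 1410 lbf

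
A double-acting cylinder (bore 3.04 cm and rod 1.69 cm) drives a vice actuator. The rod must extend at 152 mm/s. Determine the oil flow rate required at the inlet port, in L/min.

Q ≈ 6.62 L/min

Cap-side area A_cap = π/4 × (3.04 cm)² = 7.258 cm^2
Q = A × v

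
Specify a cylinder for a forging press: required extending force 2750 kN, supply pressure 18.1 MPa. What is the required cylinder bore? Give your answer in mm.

Extension force acts on the full piston face: F = P × (π/4)D².
D = √(4F / (πP)) = √(4 × 2750 kN / (π × 18.1 MPa))

D ≈ 440 mm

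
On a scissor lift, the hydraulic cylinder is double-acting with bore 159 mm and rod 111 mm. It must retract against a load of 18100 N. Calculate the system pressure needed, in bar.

P ≈ 17.8 bar

Rod-side annular area A_ann = π/4 × (159² − 111²) = 10180 mm^2
Retraction: pressure acts on the annular area.
P = F / A = 18100 N / A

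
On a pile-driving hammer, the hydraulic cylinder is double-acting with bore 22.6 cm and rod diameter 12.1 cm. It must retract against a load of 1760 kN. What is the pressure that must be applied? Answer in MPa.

Rod-side annular area A_ann = π/4 × (22.6² − 12.1²) = 286.2 cm^2
Retraction: pressure acts on the annular area.
P = F / A = 1760 kN / A

P ≈ 61.5 MPa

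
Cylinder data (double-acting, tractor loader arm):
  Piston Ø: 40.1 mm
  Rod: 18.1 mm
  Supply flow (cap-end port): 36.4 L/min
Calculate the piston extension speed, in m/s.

Cap-side area A_cap = π/4 × (40.1 mm)² = 1263 mm^2
v = Q / A

v ≈ 0.480 m/s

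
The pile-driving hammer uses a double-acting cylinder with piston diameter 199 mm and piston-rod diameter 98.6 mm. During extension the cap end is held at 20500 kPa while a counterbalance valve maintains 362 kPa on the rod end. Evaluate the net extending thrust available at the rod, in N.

F ≈ 6.29e5 N

Cap-side area A_cap = π/4 × (199 mm)² = 31100 mm^2
Rod-side annular area A_ann = π/4 × (199² − 98.6²) = 23470 mm^2
Net thrust = P_cap·A_cap − P_rod·A_ann = 6.376e5 N − 8495 N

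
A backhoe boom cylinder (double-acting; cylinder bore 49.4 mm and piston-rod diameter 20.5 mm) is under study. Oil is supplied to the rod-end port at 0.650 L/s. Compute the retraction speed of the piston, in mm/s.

v ≈ 410 mm/s

Rod-side annular area A_ann = π/4 × (49.4² − 20.5²) = 1587 mm^2
Flow into the rod-end port fills the annular volume.
v = Q / A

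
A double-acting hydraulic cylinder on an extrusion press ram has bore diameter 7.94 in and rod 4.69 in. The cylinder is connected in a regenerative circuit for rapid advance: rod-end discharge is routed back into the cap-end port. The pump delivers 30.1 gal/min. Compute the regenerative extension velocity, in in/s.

v ≈ 6.71 in/s

In regeneration the rod-end outflow joins the pump flow into the cap end, so the net volume the pump must supply per unit advance equals the rod cross-section area.
Rod cross-section A_rod = π/4 × (4.69 in)² = 17.28 in^2
v = Q_pump / A_rod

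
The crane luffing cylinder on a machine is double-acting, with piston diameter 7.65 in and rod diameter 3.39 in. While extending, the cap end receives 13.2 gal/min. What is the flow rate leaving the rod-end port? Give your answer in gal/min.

Q_out ≈ 10.6 gal/min

Cap-side area A_cap = π/4 × (7.65 in)² = 45.96 in^2
Rod-side annular area A_ann = π/4 × (7.65² − 3.39²) = 36.94 in^2
Piston speed v = Q_in/A_cap; rod-end outflow Q_out = v × A_ann = Q_in × A_ann/A_cap.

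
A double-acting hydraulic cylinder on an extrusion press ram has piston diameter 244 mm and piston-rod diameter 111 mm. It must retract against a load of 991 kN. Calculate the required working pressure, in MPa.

P ≈ 26.7 MPa

Rod-side annular area A_ann = π/4 × (244² − 111²) = 37080 mm^2
Retraction: pressure acts on the annular area.
P = F / A = 991 kN / A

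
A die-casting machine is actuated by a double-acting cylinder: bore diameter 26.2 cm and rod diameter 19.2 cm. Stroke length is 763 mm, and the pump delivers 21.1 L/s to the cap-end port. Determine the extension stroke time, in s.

Cap-side area A_cap = π/4 × (26.2 cm)² = 539.1 cm^2
Swept volume V = A × L; t = V / Q = A·L / Q

t ≈ 1.95 s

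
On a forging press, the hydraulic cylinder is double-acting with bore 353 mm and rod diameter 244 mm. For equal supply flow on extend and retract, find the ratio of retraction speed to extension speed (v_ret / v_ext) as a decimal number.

Cap-side area A_cap = π/4 × (353 mm)² = 97870 mm^2
Rod-side annular area A_ann = π/4 × (353² − 244²) = 51110 mm^2
For equal Q, v ∝ 1/A, so v_ret/v_ext = A_cap/A_ann.

v_ret/v_ext ≈ 1.91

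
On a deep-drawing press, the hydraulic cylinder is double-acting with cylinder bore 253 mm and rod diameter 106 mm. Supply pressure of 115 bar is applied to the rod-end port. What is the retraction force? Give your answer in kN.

Rod-side annular area A_ann = π/4 × (253² − 106²) = 41450 mm^2
On retraction the pressure acts on the annular area (bore minus rod).
F = P × A_ann

F ≈ 477 kN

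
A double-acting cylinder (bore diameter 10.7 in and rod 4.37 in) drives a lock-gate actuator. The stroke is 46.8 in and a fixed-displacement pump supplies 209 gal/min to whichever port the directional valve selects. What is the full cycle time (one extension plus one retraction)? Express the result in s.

Cap-side area A_cap = π/4 × (10.7 in)² = 89.92 in^2
Rod-side annular area A_ann = π/4 × (10.7² − 4.37²) = 74.92 in^2
t_ext = A_cap·L/Q = 5.230 s
t_ret = A_ann·L/Q = 4.358 s
t_cycle = t_ext + t_ret

t ≈ 9.59 s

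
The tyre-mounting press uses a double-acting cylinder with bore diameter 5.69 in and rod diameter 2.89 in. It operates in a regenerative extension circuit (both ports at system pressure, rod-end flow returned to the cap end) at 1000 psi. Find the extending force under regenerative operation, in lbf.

With equal pressure on both faces, forces on the annular region cancel; the net push is pressure × rod cross-section.
Rod cross-section A_rod = π/4 × (2.89 in)² = 6.560 in^2
F = P × A_rod

F ≈ 6560 lbf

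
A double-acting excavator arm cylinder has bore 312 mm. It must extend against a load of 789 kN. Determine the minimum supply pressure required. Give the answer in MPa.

Cap-side area A_cap = π/4 × (312 mm)² = 76450 mm^2
P = F / A = 789 kN / A

P ≈ 10.3 MPa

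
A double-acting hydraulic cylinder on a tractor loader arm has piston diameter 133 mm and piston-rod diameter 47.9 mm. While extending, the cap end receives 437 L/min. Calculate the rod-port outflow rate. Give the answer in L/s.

Cap-side area A_cap = π/4 × (133 mm)² = 13890 mm^2
Rod-side annular area A_ann = π/4 × (133² − 47.9²) = 12090 mm^2
Piston speed v = Q_in/A_cap; rod-end outflow Q_out = v × A_ann = Q_in × A_ann/A_cap.

Q_out ≈ 6.34 L/s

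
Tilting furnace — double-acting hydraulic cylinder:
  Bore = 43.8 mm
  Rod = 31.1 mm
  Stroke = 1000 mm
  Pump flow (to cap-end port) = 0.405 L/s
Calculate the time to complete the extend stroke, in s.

Cap-side area A_cap = π/4 × (43.8 mm)² = 1507 mm^2
Swept volume V = A × L; t = V / Q = A·L / Q

t ≈ 3.72 s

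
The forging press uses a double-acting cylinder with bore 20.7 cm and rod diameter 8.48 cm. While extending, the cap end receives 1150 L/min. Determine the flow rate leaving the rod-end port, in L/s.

Cap-side area A_cap = π/4 × (20.7 cm)² = 336.5 cm^2
Rod-side annular area A_ann = π/4 × (20.7² − 8.48²) = 280.1 cm^2
Piston speed v = Q_in/A_cap; rod-end outflow Q_out = v × A_ann = Q_in × A_ann/A_cap.

Q_out ≈ 16.0 L/s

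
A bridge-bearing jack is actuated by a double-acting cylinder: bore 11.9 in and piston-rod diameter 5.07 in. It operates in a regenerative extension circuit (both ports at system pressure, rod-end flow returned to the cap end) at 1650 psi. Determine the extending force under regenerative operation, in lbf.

F ≈ 33300 lbf

With equal pressure on both faces, forces on the annular region cancel; the net push is pressure × rod cross-section.
Rod cross-section A_rod = π/4 × (5.07 in)² = 20.19 in^2
F = P × A_rod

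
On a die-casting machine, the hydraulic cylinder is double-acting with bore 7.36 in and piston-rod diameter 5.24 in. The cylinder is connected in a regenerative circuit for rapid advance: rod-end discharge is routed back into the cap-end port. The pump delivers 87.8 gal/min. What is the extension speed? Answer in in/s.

v ≈ 15.7 in/s

In regeneration the rod-end outflow joins the pump flow into the cap end, so the net volume the pump must supply per unit advance equals the rod cross-section area.
Rod cross-section A_rod = π/4 × (5.24 in)² = 21.57 in^2
v = Q_pump / A_rod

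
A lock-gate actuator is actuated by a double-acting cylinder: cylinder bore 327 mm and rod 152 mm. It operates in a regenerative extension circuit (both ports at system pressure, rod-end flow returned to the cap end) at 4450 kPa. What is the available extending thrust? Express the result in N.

F ≈ 80700 N

With equal pressure on both faces, forces on the annular region cancel; the net push is pressure × rod cross-section.
Rod cross-section A_rod = π/4 × (152 mm)² = 18150 mm^2
F = P × A_rod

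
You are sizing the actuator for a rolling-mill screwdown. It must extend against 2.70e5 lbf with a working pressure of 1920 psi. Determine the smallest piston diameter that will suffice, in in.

D ≈ 13.4 in

Extension force acts on the full piston face: F = P × (π/4)D².
D = √(4F / (πP)) = √(4 × 2.70e5 lbf / (π × 1920 psi))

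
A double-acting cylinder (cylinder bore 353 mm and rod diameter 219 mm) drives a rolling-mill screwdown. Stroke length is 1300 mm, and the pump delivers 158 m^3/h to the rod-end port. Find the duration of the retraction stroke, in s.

t ≈ 1.78 s

Rod-side annular area A_ann = π/4 × (353² − 219²) = 60200 mm^2
Swept volume V = A × L; t = V / Q = A·L / Q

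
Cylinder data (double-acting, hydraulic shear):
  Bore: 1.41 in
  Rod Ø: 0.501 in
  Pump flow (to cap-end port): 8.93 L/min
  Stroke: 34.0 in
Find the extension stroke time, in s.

t ≈ 5.85 s

Cap-side area A_cap = π/4 × (1.41 in)² = 1.561 in^2
Swept volume V = A × L; t = V / Q = A·L / Q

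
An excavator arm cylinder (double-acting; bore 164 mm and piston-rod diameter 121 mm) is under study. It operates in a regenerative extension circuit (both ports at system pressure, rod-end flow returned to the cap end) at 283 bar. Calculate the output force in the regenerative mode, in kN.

F ≈ 325 kN

With equal pressure on both faces, forces on the annular region cancel; the net push is pressure × rod cross-section.
Rod cross-section A_rod = π/4 × (121 mm)² = 11500 mm^2
F = P × A_rod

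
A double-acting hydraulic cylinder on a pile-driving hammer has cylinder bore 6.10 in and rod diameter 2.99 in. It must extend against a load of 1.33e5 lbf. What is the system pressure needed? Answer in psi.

P ≈ 4550 psi

Cap-side area A_cap = π/4 × (6.10 in)² = 29.22 in^2
P = F / A = 1.33e5 lbf / A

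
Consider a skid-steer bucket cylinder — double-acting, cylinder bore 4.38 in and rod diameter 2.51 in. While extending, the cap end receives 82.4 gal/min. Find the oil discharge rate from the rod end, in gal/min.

Cap-side area A_cap = π/4 × (4.38 in)² = 15.07 in^2
Rod-side annular area A_ann = π/4 × (4.38² − 2.51²) = 10.12 in^2
Piston speed v = Q_in/A_cap; rod-end outflow Q_out = v × A_ann = Q_in × A_ann/A_cap.

Q_out ≈ 55.3 gal/min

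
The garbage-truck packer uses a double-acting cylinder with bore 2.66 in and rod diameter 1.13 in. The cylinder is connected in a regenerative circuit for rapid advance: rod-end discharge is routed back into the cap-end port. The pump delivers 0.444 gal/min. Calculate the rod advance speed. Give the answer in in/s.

v ≈ 1.70 in/s

In regeneration the rod-end outflow joins the pump flow into the cap end, so the net volume the pump must supply per unit advance equals the rod cross-section area.
Rod cross-section A_rod = π/4 × (1.13 in)² = 1.003 in^2
v = Q_pump / A_rod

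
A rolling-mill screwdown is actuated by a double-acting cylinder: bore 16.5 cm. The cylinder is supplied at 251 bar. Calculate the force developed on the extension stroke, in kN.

F ≈ 537 kN

Cap-side area A_cap = π/4 × (16.5 cm)² = 213.8 cm^2
F = P × A_cap = 251 bar × A_cap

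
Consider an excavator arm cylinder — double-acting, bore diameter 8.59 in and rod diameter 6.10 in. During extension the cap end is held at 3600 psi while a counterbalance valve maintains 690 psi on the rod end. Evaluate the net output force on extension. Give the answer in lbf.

Cap-side area A_cap = π/4 × (8.59 in)² = 57.95 in^2
Rod-side annular area A_ann = π/4 × (8.59² − 6.10²) = 28.73 in^2
Net thrust = P_cap·A_cap − P_rod·A_ann = 2.086e5 lbf − 19820 lbf

F ≈ 1.89e5 lbf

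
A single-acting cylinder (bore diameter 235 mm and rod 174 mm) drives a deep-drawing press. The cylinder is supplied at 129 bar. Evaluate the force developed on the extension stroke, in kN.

Cap-side area A_cap = π/4 × (235 mm)² = 43370 mm^2
F = P × A_cap = 129 bar × A_cap

F ≈ 560 kN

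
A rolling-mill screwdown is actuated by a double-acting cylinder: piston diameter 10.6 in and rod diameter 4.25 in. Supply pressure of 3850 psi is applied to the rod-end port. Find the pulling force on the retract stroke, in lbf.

F ≈ 2.85e5 lbf

Rod-side annular area A_ann = π/4 × (10.6² − 4.25²) = 74.06 in^2
On retraction the pressure acts on the annular area (bore minus rod).
F = P × A_ann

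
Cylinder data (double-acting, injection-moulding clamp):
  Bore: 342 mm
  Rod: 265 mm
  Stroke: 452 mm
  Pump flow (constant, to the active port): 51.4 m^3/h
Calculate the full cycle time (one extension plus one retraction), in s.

Cap-side area A_cap = π/4 × (342 mm)² = 91860 mm^2
Rod-side annular area A_ann = π/4 × (342² − 265²) = 36710 mm^2
t_ext = A_cap·L/Q = 2.908 s
t_ret = A_ann·L/Q = 1.162 s
t_cycle = t_ext + t_ret

t ≈ 4.07 s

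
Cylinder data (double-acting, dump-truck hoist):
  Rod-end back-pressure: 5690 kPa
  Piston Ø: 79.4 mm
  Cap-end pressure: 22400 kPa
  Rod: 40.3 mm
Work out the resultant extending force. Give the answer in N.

F ≈ 90000 N

Cap-side area A_cap = π/4 × (79.4 mm)² = 4951 mm^2
Rod-side annular area A_ann = π/4 × (79.4² − 40.3²) = 3676 mm^2
Net thrust = P_cap·A_cap − P_rod·A_ann = 1.109e5 N − 20920 N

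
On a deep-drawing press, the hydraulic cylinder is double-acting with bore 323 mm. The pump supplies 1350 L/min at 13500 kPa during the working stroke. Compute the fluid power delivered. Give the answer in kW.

Hydraulic power = P × Q

W ≈ 304 kW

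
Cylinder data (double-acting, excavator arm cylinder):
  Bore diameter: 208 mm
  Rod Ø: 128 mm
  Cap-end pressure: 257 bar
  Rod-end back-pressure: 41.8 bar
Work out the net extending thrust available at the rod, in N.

Cap-side area A_cap = π/4 × (208 mm)² = 33980 mm^2
Rod-side annular area A_ann = π/4 × (208² − 128²) = 21110 mm^2
Net thrust = P_cap·A_cap − P_rod·A_ann = 8.733e5 N − 88250 N

F ≈ 7.85e5 N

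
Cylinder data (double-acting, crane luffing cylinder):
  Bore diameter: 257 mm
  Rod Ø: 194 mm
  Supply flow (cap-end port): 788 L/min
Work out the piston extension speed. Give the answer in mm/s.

Cap-side area A_cap = π/4 × (257 mm)² = 51870 mm^2
v = Q / A

v ≈ 253 mm/s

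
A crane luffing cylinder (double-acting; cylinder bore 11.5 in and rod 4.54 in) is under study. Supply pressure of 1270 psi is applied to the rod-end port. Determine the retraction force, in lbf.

Rod-side annular area A_ann = π/4 × (11.5² − 4.54²) = 87.68 in^2
On retraction the pressure acts on the annular area (bore minus rod).
F = P × A_ann

F ≈ 1.11e5 lbf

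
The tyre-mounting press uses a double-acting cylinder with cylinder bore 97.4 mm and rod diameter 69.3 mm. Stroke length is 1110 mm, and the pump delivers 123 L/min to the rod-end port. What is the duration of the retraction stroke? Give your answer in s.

Rod-side annular area A_ann = π/4 × (97.4² − 69.3²) = 3679 mm^2
Swept volume V = A × L; t = V / Q = A·L / Q

t ≈ 1.99 s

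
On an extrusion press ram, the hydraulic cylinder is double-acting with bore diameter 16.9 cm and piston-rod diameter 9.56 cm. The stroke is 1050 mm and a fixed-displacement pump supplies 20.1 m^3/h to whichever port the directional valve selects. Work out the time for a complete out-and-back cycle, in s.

t ≈ 7.09 s

Cap-side area A_cap = π/4 × (16.9 cm)² = 224.3 cm^2
Rod-side annular area A_ann = π/4 × (16.9² − 9.56²) = 152.5 cm^2
t_ext = A_cap·L/Q = 4.219 s
t_ret = A_ann·L/Q = 2.869 s
t_cycle = t_ext + t_ret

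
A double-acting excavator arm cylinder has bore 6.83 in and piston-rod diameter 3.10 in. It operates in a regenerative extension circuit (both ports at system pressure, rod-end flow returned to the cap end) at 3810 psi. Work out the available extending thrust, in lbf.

F ≈ 28800 lbf

With equal pressure on both faces, forces on the annular region cancel; the net push is pressure × rod cross-section.
Rod cross-section A_rod = π/4 × (3.10 in)² = 7.548 in^2
F = P × A_rod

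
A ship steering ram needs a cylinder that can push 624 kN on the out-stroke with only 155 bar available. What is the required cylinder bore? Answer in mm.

Extension force acts on the full piston face: F = P × (π/4)D².
D = √(4F / (πP)) = √(4 × 624 kN / (π × 155 bar))

D ≈ 226 mm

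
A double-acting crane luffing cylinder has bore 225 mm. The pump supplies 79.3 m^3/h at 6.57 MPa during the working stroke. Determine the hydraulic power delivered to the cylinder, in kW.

W ≈ 145 kW

Hydraulic power = P × Q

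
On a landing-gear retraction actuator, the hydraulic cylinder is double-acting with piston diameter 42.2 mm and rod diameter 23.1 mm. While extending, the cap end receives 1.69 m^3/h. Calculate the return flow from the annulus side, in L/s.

Q_out ≈ 0.329 L/s

Cap-side area A_cap = π/4 × (42.2 mm)² = 1399 mm^2
Rod-side annular area A_ann = π/4 × (42.2² − 23.1²) = 979.6 mm^2
Piston speed v = Q_in/A_cap; rod-end outflow Q_out = v × A_ann = Q_in × A_ann/A_cap.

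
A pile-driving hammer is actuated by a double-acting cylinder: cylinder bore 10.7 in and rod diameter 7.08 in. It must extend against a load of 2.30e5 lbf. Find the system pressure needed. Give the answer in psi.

P ≈ 2560 psi

Cap-side area A_cap = π/4 × (10.7 in)² = 89.92 in^2
P = F / A = 2.30e5 lbf / A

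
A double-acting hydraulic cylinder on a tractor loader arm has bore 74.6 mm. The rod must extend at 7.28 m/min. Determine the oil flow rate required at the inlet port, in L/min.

Q ≈ 31.8 L/min

Cap-side area A_cap = π/4 × (74.6 mm)² = 4371 mm^2
Q = A × v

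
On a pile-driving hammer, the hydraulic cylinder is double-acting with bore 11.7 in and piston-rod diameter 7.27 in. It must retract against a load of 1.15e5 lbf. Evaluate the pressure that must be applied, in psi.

Rod-side annular area A_ann = π/4 × (11.7² − 7.27²) = 66.00 in^2
Retraction: pressure acts on the annular area.
P = F / A = 1.15e5 lbf / A

P ≈ 1740 psi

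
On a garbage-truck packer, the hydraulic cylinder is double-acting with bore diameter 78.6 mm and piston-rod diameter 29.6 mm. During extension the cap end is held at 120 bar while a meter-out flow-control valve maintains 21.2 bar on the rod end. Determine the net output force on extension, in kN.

Cap-side area A_cap = π/4 × (78.6 mm)² = 4852 mm^2
Rod-side annular area A_ann = π/4 × (78.6² − 29.6²) = 4164 mm^2
Net thrust = P_cap·A_cap − P_rod·A_ann = 58.23 kN − 8.828 kN

F ≈ 49.4 kN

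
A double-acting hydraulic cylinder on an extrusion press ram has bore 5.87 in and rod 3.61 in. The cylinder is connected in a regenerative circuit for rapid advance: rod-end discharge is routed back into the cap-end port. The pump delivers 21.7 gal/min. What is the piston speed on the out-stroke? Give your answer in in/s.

v ≈ 8.16 in/s

In regeneration the rod-end outflow joins the pump flow into the cap end, so the net volume the pump must supply per unit advance equals the rod cross-section area.
Rod cross-section A_rod = π/4 × (3.61 in)² = 10.24 in^2
v = Q_pump / A_rod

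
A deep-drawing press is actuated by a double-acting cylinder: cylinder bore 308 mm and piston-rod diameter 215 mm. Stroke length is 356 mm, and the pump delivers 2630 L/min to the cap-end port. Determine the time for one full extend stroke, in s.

t ≈ 0.605 s

Cap-side area A_cap = π/4 × (308 mm)² = 74510 mm^2
Swept volume V = A × L; t = V / Q = A·L / Q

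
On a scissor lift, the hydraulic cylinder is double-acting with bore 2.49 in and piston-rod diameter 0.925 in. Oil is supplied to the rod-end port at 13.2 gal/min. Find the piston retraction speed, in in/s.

v ≈ 12.1 in/s

Rod-side annular area A_ann = π/4 × (2.49² − 0.925²) = 4.198 in^2
Flow into the rod-end port fills the annular volume.
v = Q / A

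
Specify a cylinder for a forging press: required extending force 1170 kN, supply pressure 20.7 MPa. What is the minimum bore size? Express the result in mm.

Extension force acts on the full piston face: F = P × (π/4)D².
D = √(4F / (πP)) = √(4 × 1170 kN / (π × 20.7 MPa))

D ≈ 268 mm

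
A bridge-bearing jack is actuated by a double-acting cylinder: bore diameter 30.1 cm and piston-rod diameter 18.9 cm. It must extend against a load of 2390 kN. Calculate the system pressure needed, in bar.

P ≈ 336 bar

Cap-side area A_cap = π/4 × (30.1 cm)² = 711.6 cm^2
P = F / A = 2390 kN / A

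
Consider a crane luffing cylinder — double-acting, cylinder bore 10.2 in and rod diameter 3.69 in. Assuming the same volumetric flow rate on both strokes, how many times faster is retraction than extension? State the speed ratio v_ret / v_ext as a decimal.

v_ret/v_ext ≈ 1.15

Cap-side area A_cap = π/4 × (10.2 in)² = 81.71 in^2
Rod-side annular area A_ann = π/4 × (10.2² − 3.69²) = 71.02 in^2
For equal Q, v ∝ 1/A, so v_ret/v_ext = A_cap/A_ann.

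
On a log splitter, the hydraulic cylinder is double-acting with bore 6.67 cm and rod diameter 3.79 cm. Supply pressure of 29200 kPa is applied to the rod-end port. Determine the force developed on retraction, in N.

Rod-side annular area A_ann = π/4 × (6.67² − 3.79²) = 23.66 cm^2
On retraction the pressure acts on the annular area (bore minus rod).
F = P × A_ann

F ≈ 69100 N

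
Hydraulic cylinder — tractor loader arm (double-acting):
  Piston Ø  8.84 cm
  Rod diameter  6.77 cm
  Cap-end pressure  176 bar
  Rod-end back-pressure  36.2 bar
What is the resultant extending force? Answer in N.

Cap-side area A_cap = π/4 × (8.84 cm)² = 61.38 cm^2
Rod-side annular area A_ann = π/4 × (8.84² − 6.77²) = 25.38 cm^2
Net thrust = P_cap·A_cap − P_rod·A_ann = 1.080e5 N − 9187 N

F ≈ 98800 N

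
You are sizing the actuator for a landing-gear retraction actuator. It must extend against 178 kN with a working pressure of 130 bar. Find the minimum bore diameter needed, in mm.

D ≈ 132 mm

Extension force acts on the full piston face: F = P × (π/4)D².
D = √(4F / (πP)) = √(4 × 178 kN / (π × 130 bar))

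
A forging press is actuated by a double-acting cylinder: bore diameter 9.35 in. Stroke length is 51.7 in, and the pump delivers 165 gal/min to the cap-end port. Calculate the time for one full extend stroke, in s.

Cap-side area A_cap = π/4 × (9.35 in)² = 68.66 in^2
Swept volume V = A × L; t = V / Q = A·L / Q

t ≈ 5.59 s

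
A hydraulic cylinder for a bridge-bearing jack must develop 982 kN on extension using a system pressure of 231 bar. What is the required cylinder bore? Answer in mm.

D ≈ 233 mm

Extension force acts on the full piston face: F = P × (π/4)D².
D = √(4F / (πP)) = √(4 × 982 kN / (π × 231 bar))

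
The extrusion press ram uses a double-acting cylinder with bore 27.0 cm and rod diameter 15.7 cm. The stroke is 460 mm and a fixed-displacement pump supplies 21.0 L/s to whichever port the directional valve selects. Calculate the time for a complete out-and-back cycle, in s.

t ≈ 2.08 s

Cap-side area A_cap = π/4 × (27.0 cm)² = 572.6 cm^2
Rod-side annular area A_ann = π/4 × (27.0² − 15.7²) = 379.0 cm^2
t_ext = A_cap·L/Q = 1.254 s
t_ret = A_ann·L/Q = 0.8301 s
t_cycle = t_ext + t_ret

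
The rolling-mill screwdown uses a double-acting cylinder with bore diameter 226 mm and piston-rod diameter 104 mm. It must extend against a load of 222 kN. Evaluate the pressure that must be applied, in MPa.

Cap-side area A_cap = π/4 × (226 mm)² = 40110 mm^2
P = F / A = 222 kN / A

P ≈ 5.53 MPa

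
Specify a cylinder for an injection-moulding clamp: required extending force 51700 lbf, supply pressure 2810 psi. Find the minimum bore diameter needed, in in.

D ≈ 4.84 in

Extension force acts on the full piston face: F = P × (π/4)D².
D = √(4F / (πP)) = √(4 × 51700 lbf / (π × 2810 psi))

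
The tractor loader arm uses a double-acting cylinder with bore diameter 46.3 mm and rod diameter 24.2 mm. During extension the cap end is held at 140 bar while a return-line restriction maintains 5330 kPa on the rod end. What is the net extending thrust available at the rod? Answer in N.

F ≈ 17000 N

Cap-side area A_cap = π/4 × (46.3 mm)² = 1684 mm^2
Rod-side annular area A_ann = π/4 × (46.3² − 24.2²) = 1224 mm^2
Net thrust = P_cap·A_cap − P_rod·A_ann = 23570 N − 6522 N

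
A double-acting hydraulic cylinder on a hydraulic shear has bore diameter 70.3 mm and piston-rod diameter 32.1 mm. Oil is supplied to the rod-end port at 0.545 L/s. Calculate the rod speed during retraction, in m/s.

Rod-side annular area A_ann = π/4 × (70.3² − 32.1²) = 3072 mm^2
Flow into the rod-end port fills the annular volume.
v = Q / A

v ≈ 0.177 m/s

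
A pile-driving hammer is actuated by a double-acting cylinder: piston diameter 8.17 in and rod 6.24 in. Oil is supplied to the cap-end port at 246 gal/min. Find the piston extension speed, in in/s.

Cap-side area A_cap = π/4 × (8.17 in)² = 52.42 in^2
v = Q / A

v ≈ 18.1 in/s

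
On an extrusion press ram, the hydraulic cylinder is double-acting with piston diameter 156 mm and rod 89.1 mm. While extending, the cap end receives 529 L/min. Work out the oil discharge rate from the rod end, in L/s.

Q_out ≈ 5.94 L/s

Cap-side area A_cap = π/4 × (156 mm)² = 19110 mm^2
Rod-side annular area A_ann = π/4 × (156² − 89.1²) = 12880 mm^2
Piston speed v = Q_in/A_cap; rod-end outflow Q_out = v × A_ann = Q_in × A_ann/A_cap.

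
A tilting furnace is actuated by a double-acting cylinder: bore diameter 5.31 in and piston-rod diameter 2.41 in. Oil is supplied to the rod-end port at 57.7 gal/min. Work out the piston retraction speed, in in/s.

v ≈ 12.6 in/s

Rod-side annular area A_ann = π/4 × (5.31² − 2.41²) = 17.58 in^2
Flow into the rod-end port fills the annular volume.
v = Q / A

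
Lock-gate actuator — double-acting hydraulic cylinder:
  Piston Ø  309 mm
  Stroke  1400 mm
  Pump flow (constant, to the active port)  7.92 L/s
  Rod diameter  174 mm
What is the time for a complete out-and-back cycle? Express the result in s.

t ≈ 22.3 s

Cap-side area A_cap = π/4 × (309 mm)² = 74990 mm^2
Rod-side annular area A_ann = π/4 × (309² − 174²) = 51210 mm^2
t_ext = A_cap·L/Q = 13.26 s
t_ret = A_ann·L/Q = 9.053 s
t_cycle = t_ext + t_ret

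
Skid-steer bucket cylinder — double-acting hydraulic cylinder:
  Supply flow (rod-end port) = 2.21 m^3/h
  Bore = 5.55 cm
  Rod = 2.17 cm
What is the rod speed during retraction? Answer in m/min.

Rod-side annular area A_ann = π/4 × (5.55² − 2.17²) = 20.49 cm^2
Flow into the rod-end port fills the annular volume.
v = Q / A

v ≈ 18.0 m/min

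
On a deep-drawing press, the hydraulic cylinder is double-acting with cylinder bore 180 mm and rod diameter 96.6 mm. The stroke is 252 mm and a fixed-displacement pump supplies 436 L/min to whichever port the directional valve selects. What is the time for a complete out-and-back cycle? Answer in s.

Cap-side area A_cap = π/4 × (180 mm)² = 25450 mm^2
Rod-side annular area A_ann = π/4 × (180² − 96.6²) = 18120 mm^2
t_ext = A_cap·L/Q = 0.8825 s
t_ret = A_ann·L/Q = 0.6283 s
t_cycle = t_ext + t_ret

t ≈ 1.51 s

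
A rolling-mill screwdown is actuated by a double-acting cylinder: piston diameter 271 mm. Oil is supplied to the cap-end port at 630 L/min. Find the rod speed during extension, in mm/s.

v ≈ 182 mm/s

Cap-side area A_cap = π/4 × (271 mm)² = 57680 mm^2
v = Q / A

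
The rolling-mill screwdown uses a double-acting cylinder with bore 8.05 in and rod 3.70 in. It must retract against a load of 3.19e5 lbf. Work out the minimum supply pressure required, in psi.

P ≈ 7950 psi

Rod-side annular area A_ann = π/4 × (8.05² − 3.70²) = 40.14 in^2
Retraction: pressure acts on the annular area.
P = F / A = 3.19e5 lbf / A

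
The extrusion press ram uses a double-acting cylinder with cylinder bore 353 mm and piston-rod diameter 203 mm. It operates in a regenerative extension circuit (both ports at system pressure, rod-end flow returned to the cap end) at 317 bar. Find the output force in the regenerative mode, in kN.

With equal pressure on both faces, forces on the annular region cancel; the net push is pressure × rod cross-section.
Rod cross-section A_rod = π/4 × (203 mm)² = 32370 mm^2
F = P × A_rod

F ≈ 1030 kN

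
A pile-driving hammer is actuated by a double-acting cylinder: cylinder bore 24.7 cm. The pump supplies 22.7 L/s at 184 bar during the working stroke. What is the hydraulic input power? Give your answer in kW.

W ≈ 418 kW

Hydraulic power = P × Q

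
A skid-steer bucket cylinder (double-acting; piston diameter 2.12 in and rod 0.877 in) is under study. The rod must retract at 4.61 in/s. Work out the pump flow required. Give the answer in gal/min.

Q ≈ 3.50 gal/min

Rod-side annular area A_ann = π/4 × (2.12² − 0.877²) = 2.926 in^2
Q = A × v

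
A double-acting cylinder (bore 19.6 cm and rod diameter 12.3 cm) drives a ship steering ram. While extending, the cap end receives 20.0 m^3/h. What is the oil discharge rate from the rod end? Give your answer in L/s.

Q_out ≈ 3.37 L/s

Cap-side area A_cap = π/4 × (19.6 cm)² = 301.7 cm^2
Rod-side annular area A_ann = π/4 × (19.6² − 12.3²) = 182.9 cm^2
Piston speed v = Q_in/A_cap; rod-end outflow Q_out = v × A_ann = Q_in × A_ann/A_cap.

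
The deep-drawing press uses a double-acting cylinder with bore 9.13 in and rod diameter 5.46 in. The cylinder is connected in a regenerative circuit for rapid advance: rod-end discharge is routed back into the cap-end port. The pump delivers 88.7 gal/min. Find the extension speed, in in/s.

v ≈ 14.6 in/s

In regeneration the rod-end outflow joins the pump flow into the cap end, so the net volume the pump must supply per unit advance equals the rod cross-section area.
Rod cross-section A_rod = π/4 × (5.46 in)² = 23.41 in^2
v = Q_pump / A_rod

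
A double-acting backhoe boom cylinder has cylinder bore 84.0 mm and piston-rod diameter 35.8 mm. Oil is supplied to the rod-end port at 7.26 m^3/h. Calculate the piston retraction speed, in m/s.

v ≈ 0.445 m/s

Rod-side annular area A_ann = π/4 × (84.0² − 35.8²) = 4535 mm^2
Flow into the rod-end port fills the annular volume.
v = Q / A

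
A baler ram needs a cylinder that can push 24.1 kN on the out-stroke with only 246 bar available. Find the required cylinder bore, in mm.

D ≈ 35.3 mm

Extension force acts on the full piston face: F = P × (π/4)D².
D = √(4F / (πP)) = √(4 × 24.1 kN / (π × 246 bar))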